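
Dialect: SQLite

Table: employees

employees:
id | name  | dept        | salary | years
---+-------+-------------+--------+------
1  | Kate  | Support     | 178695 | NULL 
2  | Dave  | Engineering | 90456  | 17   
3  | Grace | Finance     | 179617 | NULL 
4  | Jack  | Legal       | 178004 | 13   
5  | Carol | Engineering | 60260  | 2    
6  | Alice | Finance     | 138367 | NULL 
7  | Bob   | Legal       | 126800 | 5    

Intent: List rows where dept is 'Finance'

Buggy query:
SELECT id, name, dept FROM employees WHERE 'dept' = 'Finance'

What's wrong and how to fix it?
Bug: 'dept' in single quotes is a string literal, not the column; the comparison is literal-vs-literal and never true

Fix: Reference the column as dept without single quotes

Corrected query:
SELECT id, name, dept FROM employees WHERE dept = 'Finance'

Result:
id | name  | dept   
---+-------+--------
3  | Grace | Finance
6  | Alice | Finance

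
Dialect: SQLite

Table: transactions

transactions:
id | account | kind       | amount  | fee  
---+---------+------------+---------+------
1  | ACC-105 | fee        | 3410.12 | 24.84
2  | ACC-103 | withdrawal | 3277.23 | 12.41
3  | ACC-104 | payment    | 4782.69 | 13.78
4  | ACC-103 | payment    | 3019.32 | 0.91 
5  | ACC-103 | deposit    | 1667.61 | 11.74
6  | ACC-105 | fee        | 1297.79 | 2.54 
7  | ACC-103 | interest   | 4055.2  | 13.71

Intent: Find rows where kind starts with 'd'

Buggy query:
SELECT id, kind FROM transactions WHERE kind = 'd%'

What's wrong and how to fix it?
Bug: '=' compares the literal string including the % character; pattern matching needs LIKE

Fix: Use LIKE for wildcard pattern matching

Corrected query:
SELECT id, kind FROM transactions WHERE kind LIKE 'd%'

Result:
id | kind   
---+--------
5  | deposit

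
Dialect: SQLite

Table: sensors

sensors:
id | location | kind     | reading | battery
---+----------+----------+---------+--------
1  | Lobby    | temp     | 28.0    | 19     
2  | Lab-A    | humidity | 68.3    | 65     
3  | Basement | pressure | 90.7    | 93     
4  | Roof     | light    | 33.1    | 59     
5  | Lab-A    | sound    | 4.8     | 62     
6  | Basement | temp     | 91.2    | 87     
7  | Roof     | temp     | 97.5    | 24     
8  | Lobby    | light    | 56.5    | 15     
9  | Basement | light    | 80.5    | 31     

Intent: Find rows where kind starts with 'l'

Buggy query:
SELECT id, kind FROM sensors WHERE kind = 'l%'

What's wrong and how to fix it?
Bug: '=' compares the literal string including the % character; pattern matching needs LIKE

Fix: Use LIKE for wildcard pattern matching

Corrected query:
SELECT id, kind FROM sensors WHERE kind LIKE 'l%'

Result:
id | kind 
---+------
4  | light
8  | light
9  | light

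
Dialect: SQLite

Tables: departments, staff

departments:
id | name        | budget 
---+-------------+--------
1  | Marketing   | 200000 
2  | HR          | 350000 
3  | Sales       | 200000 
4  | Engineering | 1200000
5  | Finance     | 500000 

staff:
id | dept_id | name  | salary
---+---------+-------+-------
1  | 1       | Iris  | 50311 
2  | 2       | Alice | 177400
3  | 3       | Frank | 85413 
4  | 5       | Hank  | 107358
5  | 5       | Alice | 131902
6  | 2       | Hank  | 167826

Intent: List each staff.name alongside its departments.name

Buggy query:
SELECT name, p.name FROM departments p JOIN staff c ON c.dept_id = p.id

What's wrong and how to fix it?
Bug: Both tables have a 'name' column; the unqualified reference is ambiguous

Fix: Prefix ambiguous columns with the table alias

Corrected query:
SELECT c.name, p.name FROM departments p JOIN staff c ON c.dept_id = p.id

Result:
name  | name     
------+----------
Iris  | Marketing
Alice | HR       
Frank | Sales    
Hank  | Finance  
Alice | Finance  
Hank  | HR       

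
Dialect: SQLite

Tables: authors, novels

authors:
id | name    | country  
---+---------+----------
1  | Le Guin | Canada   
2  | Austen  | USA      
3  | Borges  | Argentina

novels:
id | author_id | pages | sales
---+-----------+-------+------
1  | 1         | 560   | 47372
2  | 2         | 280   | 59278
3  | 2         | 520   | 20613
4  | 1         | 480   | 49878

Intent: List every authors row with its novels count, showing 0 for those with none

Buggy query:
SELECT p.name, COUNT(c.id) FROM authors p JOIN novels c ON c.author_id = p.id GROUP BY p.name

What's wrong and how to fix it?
Bug: INNER JOIN drops authors rows that have no matching novels rows

Fix: Use LEFT JOIN so parents without children still appear (COUNT(c.id) gives 0)

Corrected query:
SELECT p.name, COUNT(c.id) FROM authors p LEFT JOIN novels c ON c.author_id = p.id GROUP BY p.name

Result:
name    | COUNT(c.id)
--------+------------
Austen  | 2          
Borges  | 0          
Le Guin | 2          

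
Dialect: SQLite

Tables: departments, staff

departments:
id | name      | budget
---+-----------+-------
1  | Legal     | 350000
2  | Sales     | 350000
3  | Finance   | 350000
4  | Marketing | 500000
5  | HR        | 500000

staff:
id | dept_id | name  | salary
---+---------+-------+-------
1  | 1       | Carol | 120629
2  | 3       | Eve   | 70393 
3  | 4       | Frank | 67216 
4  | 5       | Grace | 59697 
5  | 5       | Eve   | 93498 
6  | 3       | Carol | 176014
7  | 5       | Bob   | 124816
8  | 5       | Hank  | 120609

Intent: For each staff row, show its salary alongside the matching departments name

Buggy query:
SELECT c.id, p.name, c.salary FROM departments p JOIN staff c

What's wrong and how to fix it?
Bug: Missing join condition: each staff row is matched to all departments rows instead of just its own

Fix: Add ON c.dept_id = p.id to the JOIN

Corrected query:
SELECT c.id, p.name, c.salary FROM departments p JOIN staff c ON c.dept_id = p.id

Result:
id | name      | salary
---+-----------+-------
1  | Legal     | 120629
2  | Finance   | 70393 
3  | Marketing | 67216 
4  | HR        | 59697 
5  | HR        | 93498 
6  | Finance   | 176014
7  | HR        | 124816
8  | HR        | 120609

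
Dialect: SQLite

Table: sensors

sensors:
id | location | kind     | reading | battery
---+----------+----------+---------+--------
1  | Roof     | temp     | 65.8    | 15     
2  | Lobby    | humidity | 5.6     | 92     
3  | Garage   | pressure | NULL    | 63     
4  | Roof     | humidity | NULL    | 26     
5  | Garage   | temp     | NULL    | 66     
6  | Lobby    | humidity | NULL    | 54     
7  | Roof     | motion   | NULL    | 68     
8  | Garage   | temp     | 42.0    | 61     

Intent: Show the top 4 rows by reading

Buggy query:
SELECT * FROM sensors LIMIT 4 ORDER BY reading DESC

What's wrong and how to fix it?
Bug: ORDER BY cannot follow LIMIT; LIMIT is the final clause

Fix: Sort with ORDER BY, then apply LIMIT

Corrected query:
SELECT * FROM sensors ORDER BY reading DESC LIMIT 4

Result:
id | location | kind     | reading | battery
---+----------+----------+---------+--------
1  | Roof     | temp     | 65.8    | 15     
8  | Garage   | temp     | 42      | 61     
2  | Lobby    | humidity | 5.6     | 92     
3  | Garage   | pressure | NULL    | 63     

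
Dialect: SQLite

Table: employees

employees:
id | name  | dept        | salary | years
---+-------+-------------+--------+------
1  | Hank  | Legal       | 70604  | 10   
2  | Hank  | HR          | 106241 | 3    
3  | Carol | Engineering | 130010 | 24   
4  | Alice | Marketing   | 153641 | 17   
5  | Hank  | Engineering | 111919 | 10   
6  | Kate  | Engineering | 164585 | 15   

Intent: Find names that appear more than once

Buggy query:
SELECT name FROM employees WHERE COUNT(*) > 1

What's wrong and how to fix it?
Bug: WHERE can't reference COUNT(*); aggregates are computed after WHERE

Fix: Group first, then use HAVING for the count condition

Corrected query:
SELECT name FROM employees GROUP BY name HAVING COUNT(*) > 1

Result:
name
----
Hank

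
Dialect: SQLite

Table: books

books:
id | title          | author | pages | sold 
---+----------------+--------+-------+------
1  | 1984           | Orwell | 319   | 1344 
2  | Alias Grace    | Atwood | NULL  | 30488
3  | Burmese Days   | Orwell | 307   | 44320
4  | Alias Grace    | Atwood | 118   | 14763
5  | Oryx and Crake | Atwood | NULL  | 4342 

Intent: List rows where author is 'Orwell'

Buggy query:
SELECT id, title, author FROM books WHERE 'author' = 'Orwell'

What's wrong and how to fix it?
Bug: 'author' in single quotes is a string literal, not the column; the comparison is literal-vs-literal and never true

Fix: Remove the quotes around the column name (or use double quotes for an identifier)

Corrected query:
SELECT id, title, author FROM books WHERE author = 'Orwell'

Result:
id | title        | author
---+--------------+-------
1  | 1984         | Orwell
3  | Burmese Days | Orwell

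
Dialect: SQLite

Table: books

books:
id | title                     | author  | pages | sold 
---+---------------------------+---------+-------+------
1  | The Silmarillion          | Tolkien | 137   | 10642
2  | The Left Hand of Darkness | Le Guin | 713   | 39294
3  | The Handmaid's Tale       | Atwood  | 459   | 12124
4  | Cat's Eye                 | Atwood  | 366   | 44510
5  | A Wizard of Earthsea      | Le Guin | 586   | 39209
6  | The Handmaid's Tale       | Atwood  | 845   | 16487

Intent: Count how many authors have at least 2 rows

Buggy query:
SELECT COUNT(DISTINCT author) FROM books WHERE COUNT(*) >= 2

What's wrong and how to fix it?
Bug: WHERE filters individual rows, not groups, so a group-level COUNT is invalid there

Fix: Group first with HAVING COUNT(*) >= 2, then COUNT the resulting groups

Corrected query:
SELECT COUNT(*) FROM (SELECT author FROM books GROUP BY author HAVING COUNT(*) >= 2)

Result:
COUNT(*)
--------
2       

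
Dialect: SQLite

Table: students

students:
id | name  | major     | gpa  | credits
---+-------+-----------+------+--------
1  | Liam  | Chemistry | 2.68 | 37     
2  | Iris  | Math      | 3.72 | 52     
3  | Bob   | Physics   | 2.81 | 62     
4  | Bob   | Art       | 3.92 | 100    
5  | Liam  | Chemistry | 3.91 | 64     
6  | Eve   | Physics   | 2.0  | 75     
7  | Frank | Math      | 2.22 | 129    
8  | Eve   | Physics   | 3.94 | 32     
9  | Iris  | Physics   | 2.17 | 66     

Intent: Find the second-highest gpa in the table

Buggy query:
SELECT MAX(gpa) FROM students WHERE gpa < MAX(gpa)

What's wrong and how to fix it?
Bug: MAX(gpa) on the right of the comparison is an aggregate-in-WHERE error

Fix: Compute the overall MAX in a subquery, then take MAX of rows below it

Corrected query:
SELECT MAX(gpa) FROM students WHERE gpa < (SELECT MAX(gpa) FROM students)

Result:
MAX(gpa)
--------
3.92    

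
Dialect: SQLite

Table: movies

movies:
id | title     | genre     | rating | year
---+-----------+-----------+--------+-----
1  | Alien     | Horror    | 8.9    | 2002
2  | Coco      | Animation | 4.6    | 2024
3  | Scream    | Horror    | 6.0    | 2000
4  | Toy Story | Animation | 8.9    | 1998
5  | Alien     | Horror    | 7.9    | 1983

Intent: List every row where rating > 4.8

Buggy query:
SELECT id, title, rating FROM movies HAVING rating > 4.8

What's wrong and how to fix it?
Bug: HAVING filters the output of aggregation, but this query has no GROUP BY and no aggregate functions, so SQLite rejects it (HAVING clause on a non-aggregate query); the condition here is per row

Fix: Use WHERE for row-level filtering

Corrected query:
SELECT id, title, rating FROM movies WHERE rating > 4.8

Result:
id | title     | rating
---+-----------+-------
1  | Alien     | 8.9   
3  | Scream    | 6     
4  | Toy Story | 8.9   
5  | Alien     | 7.9   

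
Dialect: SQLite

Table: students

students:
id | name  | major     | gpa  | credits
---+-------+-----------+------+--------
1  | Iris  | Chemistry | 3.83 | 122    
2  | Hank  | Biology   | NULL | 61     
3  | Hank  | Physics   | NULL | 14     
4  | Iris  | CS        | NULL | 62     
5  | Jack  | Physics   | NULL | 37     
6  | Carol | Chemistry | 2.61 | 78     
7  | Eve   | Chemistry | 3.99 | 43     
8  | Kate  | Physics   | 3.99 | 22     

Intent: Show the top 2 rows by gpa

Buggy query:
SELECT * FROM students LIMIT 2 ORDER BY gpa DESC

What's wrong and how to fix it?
Bug: ORDER BY cannot follow LIMIT; LIMIT is the final clause

Fix: Swap the clauses: ORDER BY first, then LIMIT

Corrected query:
SELECT * FROM students ORDER BY gpa DESC LIMIT 2

Result:
id | name | major     | gpa  | credits
---+------+-----------+------+--------
7  | Eve  | Chemistry | 3.99 | 43     
8  | Kate | Physics   | 3.99 | 22     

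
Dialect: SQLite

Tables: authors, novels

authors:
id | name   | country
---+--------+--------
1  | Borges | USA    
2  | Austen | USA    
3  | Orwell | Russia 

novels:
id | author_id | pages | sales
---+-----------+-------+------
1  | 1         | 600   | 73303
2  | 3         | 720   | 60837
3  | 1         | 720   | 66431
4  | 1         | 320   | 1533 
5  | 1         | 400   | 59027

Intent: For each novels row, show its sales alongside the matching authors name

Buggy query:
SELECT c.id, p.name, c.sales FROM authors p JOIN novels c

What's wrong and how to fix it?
Bug: Missing join condition: each novels row is matched to all authors rows instead of just its own

Fix: Specify the join condition linking the foreign key to the parent id

Corrected query:
SELECT c.id, p.name, c.sales FROM authors p JOIN novels c ON c.author_id = p.id

Result:
id | name   | sales
---+--------+------
1  | Borges | 73303
2  | Orwell | 60837
3  | Borges | 66431
4  | Borges | 1533 
5  | Borges | 59027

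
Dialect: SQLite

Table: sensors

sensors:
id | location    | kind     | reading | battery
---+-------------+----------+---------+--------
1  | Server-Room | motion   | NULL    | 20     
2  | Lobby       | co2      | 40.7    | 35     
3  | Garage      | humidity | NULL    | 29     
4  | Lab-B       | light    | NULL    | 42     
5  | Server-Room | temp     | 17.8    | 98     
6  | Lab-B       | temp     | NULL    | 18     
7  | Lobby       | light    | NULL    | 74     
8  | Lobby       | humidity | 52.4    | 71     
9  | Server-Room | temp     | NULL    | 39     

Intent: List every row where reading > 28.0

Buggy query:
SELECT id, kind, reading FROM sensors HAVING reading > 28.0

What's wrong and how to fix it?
Bug: HAVING filters the output of aggregation, but this query has no GROUP BY and no aggregate functions, so SQLite rejects it (HAVING clause on a non-aggregate query); the condition here is per row

Fix: Use WHERE for row-level filtering

Corrected query:
SELECT id, kind, reading FROM sensors WHERE reading > 28.0

Result:
id | kind     | reading
---+----------+--------
2  | co2      | 40.7   
8  | humidity | 52.4   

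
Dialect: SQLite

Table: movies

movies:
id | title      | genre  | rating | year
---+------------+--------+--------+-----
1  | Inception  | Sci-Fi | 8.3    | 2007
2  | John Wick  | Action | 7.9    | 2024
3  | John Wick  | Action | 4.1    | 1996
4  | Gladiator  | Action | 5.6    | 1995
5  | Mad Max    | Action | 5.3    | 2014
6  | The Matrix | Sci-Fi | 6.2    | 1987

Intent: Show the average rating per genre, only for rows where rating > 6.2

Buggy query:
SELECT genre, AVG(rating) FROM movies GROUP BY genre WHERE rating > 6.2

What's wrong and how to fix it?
Bug: WHERE cannot follow GROUP BY

Fix: Place WHERE between FROM and GROUP BY

Corrected query:
SELECT genre, AVG(rating) FROM movies WHERE rating > 6.2 GROUP BY genre

Result:
genre  | AVG(rating)
-------+------------
Action | 7.9        
Sci-Fi | 8.3        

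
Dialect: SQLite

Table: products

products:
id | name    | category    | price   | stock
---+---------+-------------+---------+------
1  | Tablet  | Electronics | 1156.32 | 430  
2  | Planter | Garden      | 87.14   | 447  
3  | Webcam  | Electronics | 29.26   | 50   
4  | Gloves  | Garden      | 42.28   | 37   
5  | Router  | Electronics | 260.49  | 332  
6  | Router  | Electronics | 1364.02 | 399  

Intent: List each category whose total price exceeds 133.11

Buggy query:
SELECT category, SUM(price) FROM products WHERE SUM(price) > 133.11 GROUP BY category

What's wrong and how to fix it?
Bug: SUM(price) is an aggregate, but WHERE filters rows before aggregation

Fix: Use HAVING (which filters groups after aggregation) instead of WHERE

Corrected query:
SELECT category, SUM(price) FROM products GROUP BY category HAVING SUM(price) > 133.11

Result:
category    | SUM(price)
------------+-----------
Electronics | 2810.09   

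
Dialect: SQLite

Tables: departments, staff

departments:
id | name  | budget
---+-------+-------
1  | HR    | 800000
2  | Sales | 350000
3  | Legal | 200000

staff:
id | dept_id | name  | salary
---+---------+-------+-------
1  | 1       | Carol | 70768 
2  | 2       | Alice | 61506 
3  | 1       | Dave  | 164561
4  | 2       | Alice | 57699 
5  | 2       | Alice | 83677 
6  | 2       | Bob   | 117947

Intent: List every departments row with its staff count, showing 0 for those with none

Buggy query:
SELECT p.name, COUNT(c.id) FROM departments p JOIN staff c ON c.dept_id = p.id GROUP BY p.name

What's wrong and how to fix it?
Bug: An inner join excludes parents with zero children

Fix: Switch to LEFT JOIN to retain unmatched parent rows

Corrected query:
SELECT p.name, COUNT(c.id) FROM departments p LEFT JOIN staff c ON c.dept_id = p.id GROUP BY p.name

Result:
name  | COUNT(c.id)
------+------------
HR    | 2          
Legal | 0          
Sales | 4          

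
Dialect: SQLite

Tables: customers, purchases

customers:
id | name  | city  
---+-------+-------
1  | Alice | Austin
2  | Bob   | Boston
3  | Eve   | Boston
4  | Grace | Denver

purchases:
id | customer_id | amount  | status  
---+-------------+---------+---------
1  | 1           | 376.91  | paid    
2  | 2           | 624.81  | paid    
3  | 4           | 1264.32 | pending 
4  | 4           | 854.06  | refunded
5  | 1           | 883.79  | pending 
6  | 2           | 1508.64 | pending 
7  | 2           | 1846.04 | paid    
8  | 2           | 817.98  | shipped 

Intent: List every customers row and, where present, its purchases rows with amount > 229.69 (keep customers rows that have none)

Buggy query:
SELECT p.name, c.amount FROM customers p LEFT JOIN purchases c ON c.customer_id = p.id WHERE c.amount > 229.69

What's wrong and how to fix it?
Bug: Filtering c.amount in WHERE discards the NULL rows produced by LEFT JOIN, turning it into an inner join

Fix: Move the right-table condition into the ON clause so unmatched parents are kept

Corrected query:
SELECT p.name, c.amount FROM customers p LEFT JOIN purchases c ON c.customer_id = p.id AND c.amount > 229.69

Result:
name  | amount 
------+--------
Alice | 376.91 
Alice | 883.79 
Bob   | 624.81 
Bob   | 817.98 
Bob   | 1508.64
Bob   | 1846.04
Eve   | NULL   
Grace | 854.06 
Grace | 1264.32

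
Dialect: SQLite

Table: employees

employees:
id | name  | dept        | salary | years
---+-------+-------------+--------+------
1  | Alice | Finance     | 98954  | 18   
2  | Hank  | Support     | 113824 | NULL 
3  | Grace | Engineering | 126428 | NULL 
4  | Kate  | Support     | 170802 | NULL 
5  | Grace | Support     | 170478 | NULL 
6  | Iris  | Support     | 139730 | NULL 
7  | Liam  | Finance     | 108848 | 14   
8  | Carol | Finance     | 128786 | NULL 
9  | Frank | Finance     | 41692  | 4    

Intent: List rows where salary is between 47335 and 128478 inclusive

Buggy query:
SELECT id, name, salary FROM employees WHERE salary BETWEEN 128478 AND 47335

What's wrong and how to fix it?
Bug: The bounds are reversed; BETWEEN a AND b requires a <= b to match anything

Fix: Write BETWEEN 47335 AND 128478

Corrected query:
SELECT id, name, salary FROM employees WHERE salary BETWEEN 47335 AND 128478

Result:
id | name  | salary
---+-------+-------
1  | Alice | 98954 
2  | Hank  | 113824
3  | Grace | 126428
7  | Liam  | 108848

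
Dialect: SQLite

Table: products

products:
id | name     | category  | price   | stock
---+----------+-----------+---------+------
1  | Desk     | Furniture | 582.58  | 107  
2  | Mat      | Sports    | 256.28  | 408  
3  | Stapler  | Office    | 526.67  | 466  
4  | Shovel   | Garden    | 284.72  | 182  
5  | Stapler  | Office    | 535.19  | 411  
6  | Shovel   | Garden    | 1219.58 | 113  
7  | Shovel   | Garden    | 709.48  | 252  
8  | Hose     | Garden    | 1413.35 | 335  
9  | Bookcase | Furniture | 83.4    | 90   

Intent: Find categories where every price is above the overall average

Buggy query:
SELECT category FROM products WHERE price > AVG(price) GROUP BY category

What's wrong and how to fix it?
Bug: WHERE evaluates per row before aggregation, so AVG() is unavailable

Fix: Compute the overall average in a scalar subquery and compare each group's MIN against it in HAVING

Corrected query:
SELECT category FROM products GROUP BY category HAVING MIN(price) > (SELECT AVG(price) FROM products)

Result:
(no rows)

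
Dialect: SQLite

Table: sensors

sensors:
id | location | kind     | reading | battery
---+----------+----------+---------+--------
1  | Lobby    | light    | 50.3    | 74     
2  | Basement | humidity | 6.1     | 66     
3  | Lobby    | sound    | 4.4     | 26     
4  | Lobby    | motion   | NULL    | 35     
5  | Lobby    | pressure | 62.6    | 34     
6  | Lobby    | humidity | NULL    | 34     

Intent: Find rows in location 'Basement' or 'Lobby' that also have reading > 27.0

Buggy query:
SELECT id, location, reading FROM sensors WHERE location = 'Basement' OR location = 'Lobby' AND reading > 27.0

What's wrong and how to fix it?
Bug: AND binds tighter than OR, so this parses as location = 'Basement' OR (location = 'Lobby' AND reading > 27.0)

Fix: Add parentheses around the OR so the AND applies to both alternatives

Corrected query:
SELECT id, location, reading FROM sensors WHERE (location = 'Basement' OR location = 'Lobby') AND reading > 27.0

Result:
id | location | reading
---+----------+--------
1  | Lobby    | 50.3   
5  | Lobby    | 62.6   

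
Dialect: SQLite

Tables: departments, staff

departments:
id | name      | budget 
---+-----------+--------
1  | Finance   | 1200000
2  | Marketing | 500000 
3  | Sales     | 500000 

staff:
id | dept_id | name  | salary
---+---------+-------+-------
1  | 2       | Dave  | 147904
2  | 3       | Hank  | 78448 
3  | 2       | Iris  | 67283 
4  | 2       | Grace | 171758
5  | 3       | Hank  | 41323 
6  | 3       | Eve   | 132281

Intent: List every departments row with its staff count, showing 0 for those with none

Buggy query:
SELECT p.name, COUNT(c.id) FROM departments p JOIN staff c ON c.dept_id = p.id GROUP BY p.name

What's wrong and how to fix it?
Bug: An inner join excludes parents with zero children

Fix: Switch to LEFT JOIN to retain unmatched parent rows

Corrected query:
SELECT p.name, COUNT(c.id) FROM departments p LEFT JOIN staff c ON c.dept_id = p.id GROUP BY p.name

Result:
name      | COUNT(c.id)
----------+------------
Finance   | 0          
Marketing | 3          
Sales     | 3          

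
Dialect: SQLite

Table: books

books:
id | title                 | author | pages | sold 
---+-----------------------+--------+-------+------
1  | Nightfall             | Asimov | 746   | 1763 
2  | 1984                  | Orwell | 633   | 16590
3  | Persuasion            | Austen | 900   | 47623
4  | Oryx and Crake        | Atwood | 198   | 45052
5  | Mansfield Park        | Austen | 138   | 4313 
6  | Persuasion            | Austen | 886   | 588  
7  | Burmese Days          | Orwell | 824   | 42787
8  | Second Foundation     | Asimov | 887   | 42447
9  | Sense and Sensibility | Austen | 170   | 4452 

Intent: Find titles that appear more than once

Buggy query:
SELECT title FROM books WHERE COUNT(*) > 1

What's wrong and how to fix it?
Bug: COUNT(*) is an aggregate and cannot be used in WHERE

Fix: GROUP BY title, then filter groups with HAVING COUNT(*) > 1

Corrected query:
SELECT title FROM books GROUP BY title HAVING COUNT(*) > 1

Result:
title     
----------
Persuasion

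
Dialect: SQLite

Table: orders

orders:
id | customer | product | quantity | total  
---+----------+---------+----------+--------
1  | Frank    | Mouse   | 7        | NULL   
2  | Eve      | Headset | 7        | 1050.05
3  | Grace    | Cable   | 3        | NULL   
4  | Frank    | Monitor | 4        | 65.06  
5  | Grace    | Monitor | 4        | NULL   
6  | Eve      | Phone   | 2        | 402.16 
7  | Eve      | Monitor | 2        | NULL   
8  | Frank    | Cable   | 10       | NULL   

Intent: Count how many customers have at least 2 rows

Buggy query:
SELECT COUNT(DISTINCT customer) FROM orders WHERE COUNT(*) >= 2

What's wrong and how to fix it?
Bug: WHERE filters individual rows, not groups, so a group-level COUNT is invalid there

Fix: Group first with HAVING COUNT(*) >= 2, then COUNT the resulting groups

Corrected query:
SELECT COUNT(*) FROM (SELECT customer FROM orders GROUP BY customer HAVING COUNT(*) >= 2)

Result:
COUNT(*)
--------
3       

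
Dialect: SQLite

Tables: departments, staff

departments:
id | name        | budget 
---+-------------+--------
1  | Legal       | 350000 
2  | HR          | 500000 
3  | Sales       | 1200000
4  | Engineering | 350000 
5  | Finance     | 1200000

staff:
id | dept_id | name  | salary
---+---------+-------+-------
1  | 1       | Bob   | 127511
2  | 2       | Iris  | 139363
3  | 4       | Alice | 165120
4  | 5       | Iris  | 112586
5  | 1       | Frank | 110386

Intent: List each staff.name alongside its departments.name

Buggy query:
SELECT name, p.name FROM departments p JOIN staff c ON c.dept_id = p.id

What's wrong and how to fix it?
Bug: Both tables have a 'name' column; the unqualified reference is ambiguous

Fix: Qualify the column with its table alias (c.name)

Corrected query:
SELECT c.name, p.name FROM departments p JOIN staff c ON c.dept_id = p.id

Result:
name  | name       
------+------------
Bob   | Legal      
Iris  | HR         
Alice | Engineering
Iris  | Finance    
Frank | Legal      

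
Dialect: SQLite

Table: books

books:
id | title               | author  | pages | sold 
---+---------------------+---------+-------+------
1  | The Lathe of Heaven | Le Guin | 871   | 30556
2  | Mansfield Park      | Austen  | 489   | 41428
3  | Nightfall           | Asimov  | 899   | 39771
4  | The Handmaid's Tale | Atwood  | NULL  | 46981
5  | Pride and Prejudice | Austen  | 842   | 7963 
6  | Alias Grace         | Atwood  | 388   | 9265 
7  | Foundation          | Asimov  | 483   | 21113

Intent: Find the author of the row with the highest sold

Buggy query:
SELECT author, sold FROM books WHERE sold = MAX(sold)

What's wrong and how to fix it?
Bug: WHERE is evaluated per row; an aggregate over the whole table isn't defined there

Fix: Use a subquery: WHERE sold = (SELECT MAX(sold) FROM books)

Corrected query:
SELECT author, sold FROM books WHERE sold = (SELECT MAX(sold) FROM books)

Result:
author | sold 
-------+------
Atwood | 46981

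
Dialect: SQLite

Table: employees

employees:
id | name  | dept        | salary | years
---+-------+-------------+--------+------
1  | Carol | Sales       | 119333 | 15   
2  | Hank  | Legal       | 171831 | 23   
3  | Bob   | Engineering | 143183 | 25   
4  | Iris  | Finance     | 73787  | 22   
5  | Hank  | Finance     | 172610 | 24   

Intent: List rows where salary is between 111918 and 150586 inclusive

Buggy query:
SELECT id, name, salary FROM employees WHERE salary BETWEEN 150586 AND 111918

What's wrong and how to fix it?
Bug: The bounds are reversed; BETWEEN a AND b requires a <= b to match anything

Fix: Swap the bounds so the smaller value comes first

Corrected query:
SELECT id, name, salary FROM employees WHERE salary BETWEEN 111918 AND 150586

Result:
id | name  | salary
---+-------+-------
1  | Carol | 119333
3  | Bob   | 143183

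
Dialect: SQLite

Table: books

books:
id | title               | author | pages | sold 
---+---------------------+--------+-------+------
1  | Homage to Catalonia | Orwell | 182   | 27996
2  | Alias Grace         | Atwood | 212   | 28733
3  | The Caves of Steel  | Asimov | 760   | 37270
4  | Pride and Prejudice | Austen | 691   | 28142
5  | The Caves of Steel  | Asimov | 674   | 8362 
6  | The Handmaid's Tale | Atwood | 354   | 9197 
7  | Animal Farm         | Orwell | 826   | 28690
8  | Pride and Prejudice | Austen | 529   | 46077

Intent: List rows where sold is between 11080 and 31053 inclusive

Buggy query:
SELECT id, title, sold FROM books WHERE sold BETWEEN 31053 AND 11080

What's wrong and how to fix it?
Bug: The bounds are reversed; BETWEEN a AND b requires a <= b to match anything

Fix: Write BETWEEN 11080 AND 31053

Corrected query:
SELECT id, title, sold FROM books WHERE sold BETWEEN 11080 AND 31053

Result:
id | title               | sold 
---+---------------------+------
1  | Homage to Catalonia | 27996
2  | Alias Grace         | 28733
4  | Pride and Prejudice | 28142
7  | Animal Farm         | 28690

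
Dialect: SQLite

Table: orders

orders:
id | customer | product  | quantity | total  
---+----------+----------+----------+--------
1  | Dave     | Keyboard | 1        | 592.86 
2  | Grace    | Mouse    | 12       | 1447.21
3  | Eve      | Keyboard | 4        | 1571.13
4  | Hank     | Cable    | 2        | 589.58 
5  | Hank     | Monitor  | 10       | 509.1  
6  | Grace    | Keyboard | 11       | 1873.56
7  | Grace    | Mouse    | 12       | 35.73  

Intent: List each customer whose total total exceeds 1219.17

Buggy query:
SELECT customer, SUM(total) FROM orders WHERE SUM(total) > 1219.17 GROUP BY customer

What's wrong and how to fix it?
Bug: WHERE runs before GROUP BY, so aggregates aren't available there

Fix: Move the aggregate condition to a HAVING clause

Corrected query:
SELECT customer, SUM(total) FROM orders GROUP BY customer HAVING SUM(total) > 1219.17

Result:
customer | SUM(total)
---------+-----------
Eve      | 1571.13   
Grace    | 3356.5    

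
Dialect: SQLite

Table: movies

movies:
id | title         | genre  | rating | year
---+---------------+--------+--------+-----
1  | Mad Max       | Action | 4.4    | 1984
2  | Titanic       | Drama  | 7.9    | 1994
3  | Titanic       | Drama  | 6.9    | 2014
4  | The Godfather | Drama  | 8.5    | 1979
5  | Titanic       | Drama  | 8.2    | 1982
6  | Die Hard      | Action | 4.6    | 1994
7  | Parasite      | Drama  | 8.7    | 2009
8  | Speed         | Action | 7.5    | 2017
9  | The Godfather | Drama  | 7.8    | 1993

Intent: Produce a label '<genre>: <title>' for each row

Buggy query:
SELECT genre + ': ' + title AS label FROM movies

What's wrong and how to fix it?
Bug: SQLite uses || for string concatenation; + coerces text to numbers (yielding 0)

Fix: Replace + with || to concatenate text

Corrected query:
SELECT genre || ': ' || title AS label FROM movies

Result:
label               
--------------------
Action: Mad Max     
Drama: Titanic      
Drama: Titanic      
Drama: The Godfather
Drama: Titanic      
Action: Die Hard    
Drama: Parasite     
Action: Speed       
Drama: The Godfather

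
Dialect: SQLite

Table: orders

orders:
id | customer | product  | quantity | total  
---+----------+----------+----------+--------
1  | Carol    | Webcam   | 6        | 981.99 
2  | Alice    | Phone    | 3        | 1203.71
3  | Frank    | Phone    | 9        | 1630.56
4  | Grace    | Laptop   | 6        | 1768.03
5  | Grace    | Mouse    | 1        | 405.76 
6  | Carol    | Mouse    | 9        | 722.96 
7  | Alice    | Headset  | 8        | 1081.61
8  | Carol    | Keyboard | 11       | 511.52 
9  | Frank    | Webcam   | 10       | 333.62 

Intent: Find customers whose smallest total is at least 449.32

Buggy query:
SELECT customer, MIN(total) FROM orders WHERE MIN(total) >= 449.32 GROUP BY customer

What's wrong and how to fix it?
Bug: MIN() in WHERE is a misuse of aggregate

Fix: Replace WHERE with HAVING after the GROUP BY

Corrected query:
SELECT customer, MIN(total) FROM orders GROUP BY customer HAVING MIN(total) >= 449.32

Result:
customer | MIN(total)
---------+-----------
Alice    | 1081.61   
Carol    | 511.52    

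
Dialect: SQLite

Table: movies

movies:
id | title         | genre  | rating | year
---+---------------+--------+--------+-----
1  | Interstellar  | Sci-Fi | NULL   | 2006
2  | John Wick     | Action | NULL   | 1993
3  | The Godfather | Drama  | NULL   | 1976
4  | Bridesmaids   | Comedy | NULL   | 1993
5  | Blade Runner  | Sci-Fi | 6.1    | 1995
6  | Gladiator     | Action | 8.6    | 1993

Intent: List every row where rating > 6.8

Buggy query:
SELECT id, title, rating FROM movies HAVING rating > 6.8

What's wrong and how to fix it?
Bug: HAVING filters the output of aggregation, but this query has no GROUP BY and no aggregate functions, so SQLite rejects it (HAVING clause on a non-aggregate query); the condition here is per row

Fix: Use WHERE for row-level filtering

Corrected query:
SELECT id, title, rating FROM movies WHERE rating > 6.8

Result:
id | title     | rating
---+-----------+-------
6  | Gladiator | 8.6   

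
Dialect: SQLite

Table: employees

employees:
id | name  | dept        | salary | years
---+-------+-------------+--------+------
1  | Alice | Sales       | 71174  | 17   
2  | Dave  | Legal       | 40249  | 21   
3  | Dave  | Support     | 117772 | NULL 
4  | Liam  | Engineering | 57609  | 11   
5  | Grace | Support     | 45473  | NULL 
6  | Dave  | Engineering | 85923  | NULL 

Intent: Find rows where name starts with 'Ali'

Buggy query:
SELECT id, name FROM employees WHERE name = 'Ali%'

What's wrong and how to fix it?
Bug: Wildcards only work with LIKE; '=' treats '%' as a literal character

Fix: Use LIKE for wildcard pattern matching

Corrected query:
SELECT id, name FROM employees WHERE name LIKE 'Ali%'

Result:
id | name 
---+------
1  | Alice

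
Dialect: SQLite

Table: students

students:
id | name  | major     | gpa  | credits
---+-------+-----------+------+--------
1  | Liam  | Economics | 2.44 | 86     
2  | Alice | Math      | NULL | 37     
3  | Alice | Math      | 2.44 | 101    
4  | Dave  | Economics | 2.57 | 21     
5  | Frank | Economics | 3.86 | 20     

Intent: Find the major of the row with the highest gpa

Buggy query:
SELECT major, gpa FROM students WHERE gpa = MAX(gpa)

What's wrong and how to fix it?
Bug: WHERE is evaluated per row; an aggregate over the whole table isn't defined there

Fix: Use a subquery: WHERE gpa = (SELECT MAX(gpa) FROM students)

Corrected query:
SELECT major, gpa FROM students WHERE gpa = (SELECT MAX(gpa) FROM students)

Result:
major     | gpa 
----------+-----
Economics | 3.86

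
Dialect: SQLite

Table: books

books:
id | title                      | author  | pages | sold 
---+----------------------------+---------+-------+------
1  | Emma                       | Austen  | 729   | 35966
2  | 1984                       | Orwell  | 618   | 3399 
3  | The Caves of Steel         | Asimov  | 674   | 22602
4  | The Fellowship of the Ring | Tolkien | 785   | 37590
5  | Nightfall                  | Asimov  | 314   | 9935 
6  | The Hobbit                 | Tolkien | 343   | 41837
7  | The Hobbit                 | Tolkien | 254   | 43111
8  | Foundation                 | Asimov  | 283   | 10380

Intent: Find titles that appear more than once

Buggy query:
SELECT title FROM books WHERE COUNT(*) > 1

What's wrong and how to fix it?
Bug: WHERE can't reference COUNT(*); aggregates are computed after WHERE

Fix: Group first, then use HAVING for the count condition

Corrected query:
SELECT title FROM books GROUP BY title HAVING COUNT(*) > 1

Result:
title     
----------
The Hobbit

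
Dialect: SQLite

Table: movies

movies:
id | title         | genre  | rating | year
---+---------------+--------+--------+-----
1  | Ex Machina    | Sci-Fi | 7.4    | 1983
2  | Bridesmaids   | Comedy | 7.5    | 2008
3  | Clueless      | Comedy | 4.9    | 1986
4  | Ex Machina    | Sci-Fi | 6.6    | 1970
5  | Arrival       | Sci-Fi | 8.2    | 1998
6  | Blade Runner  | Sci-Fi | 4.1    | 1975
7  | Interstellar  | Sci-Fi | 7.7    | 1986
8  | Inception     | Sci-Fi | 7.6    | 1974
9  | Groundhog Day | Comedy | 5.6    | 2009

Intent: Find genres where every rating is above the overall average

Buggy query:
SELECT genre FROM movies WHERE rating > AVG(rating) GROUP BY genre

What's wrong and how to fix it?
Bug: WHERE evaluates per row before aggregation, so AVG() is unavailable

Fix: Use a subquery for AVG and a HAVING MIN(...) filter so the condition holds for every row in the group

Corrected query:
SELECT genre FROM movies GROUP BY genre HAVING MIN(rating) > (SELECT AVG(rating) FROM movies)

Result:
(no rows)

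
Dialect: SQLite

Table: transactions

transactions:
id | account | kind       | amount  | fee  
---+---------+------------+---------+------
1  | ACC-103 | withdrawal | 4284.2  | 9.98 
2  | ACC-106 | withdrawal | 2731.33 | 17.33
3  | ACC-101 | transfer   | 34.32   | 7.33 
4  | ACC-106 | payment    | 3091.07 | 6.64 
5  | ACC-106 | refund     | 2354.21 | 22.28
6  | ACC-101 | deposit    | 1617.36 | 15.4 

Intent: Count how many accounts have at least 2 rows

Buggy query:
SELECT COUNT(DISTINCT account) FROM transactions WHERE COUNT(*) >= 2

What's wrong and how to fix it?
Bug: WHERE filters individual rows, not groups, so a group-level COUNT is invalid there

Fix: Group first with HAVING COUNT(*) >= 2, then COUNT the resulting groups

Corrected query:
SELECT COUNT(*) FROM (SELECT account FROM transactions GROUP BY account HAVING COUNT(*) >= 2)

Result:
COUNT(*)
--------
2       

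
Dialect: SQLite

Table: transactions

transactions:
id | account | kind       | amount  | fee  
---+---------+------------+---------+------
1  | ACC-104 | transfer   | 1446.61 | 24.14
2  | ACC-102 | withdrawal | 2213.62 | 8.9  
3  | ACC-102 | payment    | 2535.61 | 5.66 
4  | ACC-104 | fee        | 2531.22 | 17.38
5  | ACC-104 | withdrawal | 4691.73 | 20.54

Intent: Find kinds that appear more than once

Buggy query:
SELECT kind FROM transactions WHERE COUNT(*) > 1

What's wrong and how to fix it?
Bug: COUNT(*) is an aggregate and cannot be used in WHERE

Fix: GROUP BY kind, then filter groups with HAVING COUNT(*) > 1

Corrected query:
SELECT kind FROM transactions GROUP BY kind HAVING COUNT(*) > 1

Result:
kind      
----------
withdrawal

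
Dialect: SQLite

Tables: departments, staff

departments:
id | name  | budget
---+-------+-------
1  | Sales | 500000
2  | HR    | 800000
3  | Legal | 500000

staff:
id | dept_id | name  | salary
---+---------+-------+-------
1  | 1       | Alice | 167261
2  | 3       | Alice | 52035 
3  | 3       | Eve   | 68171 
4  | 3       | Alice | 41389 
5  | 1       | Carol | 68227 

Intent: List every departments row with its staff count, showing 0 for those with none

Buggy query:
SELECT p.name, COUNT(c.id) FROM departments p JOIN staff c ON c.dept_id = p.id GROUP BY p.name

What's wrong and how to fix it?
Bug: An inner join excludes parents with zero children

Fix: Use LEFT JOIN so parents without children still appear (COUNT(c.id) gives 0)

Corrected query:
SELECT p.name, COUNT(c.id) FROM departments p LEFT JOIN staff c ON c.dept_id = p.id GROUP BY p.name

Result:
name  | COUNT(c.id)
------+------------
HR    | 0          
Legal | 3          
Sales | 2          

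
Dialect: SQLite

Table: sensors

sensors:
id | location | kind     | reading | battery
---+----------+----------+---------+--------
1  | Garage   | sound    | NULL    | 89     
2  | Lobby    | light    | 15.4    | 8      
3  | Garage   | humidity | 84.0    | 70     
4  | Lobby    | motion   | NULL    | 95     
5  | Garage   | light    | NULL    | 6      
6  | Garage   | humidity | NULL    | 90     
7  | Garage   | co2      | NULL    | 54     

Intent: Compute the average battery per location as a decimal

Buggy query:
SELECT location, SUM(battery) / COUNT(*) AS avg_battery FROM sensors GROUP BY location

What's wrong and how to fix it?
Bug: Both operands are integers, so '/' performs integer division and truncates

Fix: Cast one side to REAL so the division keeps the fractional part

Corrected query:
SELECT location, SUM(battery) * 1.0 / COUNT(*) AS avg_battery FROM sensors GROUP BY location

Result:
location | avg_battery
---------+------------
Garage   | 61.8       
Lobby    | 51.5       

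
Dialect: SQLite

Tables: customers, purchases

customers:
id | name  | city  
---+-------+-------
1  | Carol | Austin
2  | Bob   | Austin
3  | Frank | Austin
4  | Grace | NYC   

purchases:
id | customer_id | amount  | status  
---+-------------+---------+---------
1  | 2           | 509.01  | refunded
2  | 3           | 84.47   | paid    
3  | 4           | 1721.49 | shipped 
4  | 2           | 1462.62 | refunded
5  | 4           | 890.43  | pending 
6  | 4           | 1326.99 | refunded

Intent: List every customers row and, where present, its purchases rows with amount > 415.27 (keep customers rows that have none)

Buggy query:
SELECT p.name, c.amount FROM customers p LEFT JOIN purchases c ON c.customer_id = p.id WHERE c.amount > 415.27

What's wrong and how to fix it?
Bug: A WHERE condition on the right-hand table after LEFT JOIN drops unmatched parents

Fix: Put 'c.amount > 415.27' in the JOIN's ON clause instead of WHERE

Corrected query:
SELECT p.name, c.amount FROM customers p LEFT JOIN purchases c ON c.customer_id = p.id AND c.amount > 415.27

Result:
name  | amount 
------+--------
Carol | NULL   
Bob   | 509.01 
Bob   | 1462.62
Frank | NULL   
Grace | 890.43 
Grace | 1326.99
Grace | 1721.49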